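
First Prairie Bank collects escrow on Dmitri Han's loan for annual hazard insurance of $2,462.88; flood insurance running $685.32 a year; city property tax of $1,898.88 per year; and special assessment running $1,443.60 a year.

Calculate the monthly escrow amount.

Hazard insurance: $2,462.88/yr
Flood insurance: $685.32/yr
City property tax: $1,898.88/yr
Special assessment: $1,443.60/yr
Combined annual = $2,462.88 + $685.32 + $1,898.88 + $1,443.60 = $6,490.68
Per month = $6,490.68 ÷ 12 = $540.89

$540.89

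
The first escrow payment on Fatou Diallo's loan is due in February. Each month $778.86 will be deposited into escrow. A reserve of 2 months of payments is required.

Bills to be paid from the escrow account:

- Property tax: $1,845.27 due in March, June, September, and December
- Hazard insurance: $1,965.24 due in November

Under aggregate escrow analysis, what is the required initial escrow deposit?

$2,336.58

Cushion = 2 × $778.86 = $1,557.72
Trial balance (start $0, +$778.86 each month, − disbursements):
  Feb: +$778.86 → $778.86
  Mar: +$778.86 − $1,845.27 → -$287.55
  Apr: +$778.86 → $491.31
  May: +$778.86 → $1,270.17
  Jun: +$778.86 − $1,845.27 → $203.76
  Jul: +$778.86 → $982.62
  Aug: +$778.86 → $1,761.48
  Sep: +$778.86 − $1,845.27 → $695.07
  Oct: +$778.86 → $1,473.93
  Nov: +$778.86 − $1,965.24 → $287.55
  Dec: +$778.86 − $1,845.27 → -$778.86
  Jan: +$778.86 → $0.00
Lowest trial balance = -$778.86 (Dec)
Initial deposit = cushion − low point = $1,557.72 − (-$778.86) = $2,336.58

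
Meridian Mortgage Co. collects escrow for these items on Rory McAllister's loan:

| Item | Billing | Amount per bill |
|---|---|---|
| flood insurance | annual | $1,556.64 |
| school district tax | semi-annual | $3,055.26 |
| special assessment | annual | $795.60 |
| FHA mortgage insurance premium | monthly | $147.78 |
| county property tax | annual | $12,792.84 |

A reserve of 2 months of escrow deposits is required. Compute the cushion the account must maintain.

$3,838.16

Flood insurance: $1,556.64 per year
School district tax: $3,055.26 × 2 = $6,110.52 per year
Special assessment: $795.60 per year
FHA mortgage insurance premium: $147.78 × 12 = $1,773.36 per year
County property tax: $12,792.84 per year
Total annual escrow = $23,028.96
Per month = $23,028.96 / 12 = $1,919.08
Reserve = 2 × $1,919.08 = $3,838.16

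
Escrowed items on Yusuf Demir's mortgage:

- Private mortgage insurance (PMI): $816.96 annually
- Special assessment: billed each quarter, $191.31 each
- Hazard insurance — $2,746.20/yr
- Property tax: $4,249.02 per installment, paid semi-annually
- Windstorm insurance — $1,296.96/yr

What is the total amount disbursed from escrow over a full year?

$14,123.40

Private mortgage insurance (PMI) = $816.96/yr
Special assessment = $191.31 × 4 = $765.24/yr
Hazard insurance = $2,746.20/yr
Property tax = $4,249.02 × 2 = $8,498.04/yr
Windstorm insurance = $1,296.96/yr
Total annual escrow = $816.96 + $765.24 + $2,746.20 + $8,498.04 + $1,296.96 = $14,123.40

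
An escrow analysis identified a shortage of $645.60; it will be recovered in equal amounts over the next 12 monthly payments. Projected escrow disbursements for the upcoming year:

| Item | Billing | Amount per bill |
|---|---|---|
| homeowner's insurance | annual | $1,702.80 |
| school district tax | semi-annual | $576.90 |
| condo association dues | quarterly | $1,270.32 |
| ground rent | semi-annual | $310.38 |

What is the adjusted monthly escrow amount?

Homeowner's insurance — $1,702.80/yr
School district tax — $576.90 × 2 = $1,153.80/yr
Condo association dues — $1,270.32 × 4 = $5,081.28/yr
Ground rent — $310.38 × 2 = $620.76/yr
Combined annual = $8,558.64
Per month = $8,558.64 ÷ 12 = $713.22
Shortage spread = $645.60 / 12 = $53.80/mo
New monthly escrow = $713.22 + $53.80 = $767.02

$767.02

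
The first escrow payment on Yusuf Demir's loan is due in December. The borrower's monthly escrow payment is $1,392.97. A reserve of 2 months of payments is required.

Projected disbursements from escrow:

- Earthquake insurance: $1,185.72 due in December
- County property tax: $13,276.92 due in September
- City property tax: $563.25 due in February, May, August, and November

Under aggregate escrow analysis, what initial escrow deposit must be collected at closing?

$5,008.63

Cushion = 2 × $1,392.97 = $2,785.94
Trial balance (start $0, +$1,392.97 each month, − disbursements):
  Dec: +$1,392.97 − $1,185.72 → $207.25
  Jan: +$1,392.97 → $1,600.22
  Feb: +$1,392.97 − $563.25 → $2,429.94
  Mar: +$1,392.97 → $3,822.91
  Apr: +$1,392.97 → $5,215.88
  May: +$1,392.97 − $563.25 → $6,045.60
  Jun: +$1,392.97 → $7,438.57
  Jul: +$1,392.97 → $8,831.54
  Aug: +$1,392.97 − $563.25 → $9,661.26
  Sep: +$1,392.97 − $13,276.92 → -$2,222.69
  Oct: +$1,392.97 → -$829.72
  Nov: +$1,392.97 − $563.25 → $0.00
Lowest trial balance = -$2,222.69 (Sep)
Initial deposit = cushion − low point = $2,785.94 − (-$2,222.69) = $5,008.63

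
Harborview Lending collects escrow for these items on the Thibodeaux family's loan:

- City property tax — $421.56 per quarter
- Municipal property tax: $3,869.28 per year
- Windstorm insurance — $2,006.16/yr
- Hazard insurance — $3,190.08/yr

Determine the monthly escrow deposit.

$895.98

City property tax = $421.56 × 4 = $1,686.24
Municipal property tax = $3,869.28
Windstorm insurance = $2,006.16
Hazard insurance = $3,190.08
Total annual escrow = $1,686.24 + $3,869.28 + $2,006.16 + $3,190.08 = $10,751.76
Base monthly escrow = $10,751.76 / 12 = $895.98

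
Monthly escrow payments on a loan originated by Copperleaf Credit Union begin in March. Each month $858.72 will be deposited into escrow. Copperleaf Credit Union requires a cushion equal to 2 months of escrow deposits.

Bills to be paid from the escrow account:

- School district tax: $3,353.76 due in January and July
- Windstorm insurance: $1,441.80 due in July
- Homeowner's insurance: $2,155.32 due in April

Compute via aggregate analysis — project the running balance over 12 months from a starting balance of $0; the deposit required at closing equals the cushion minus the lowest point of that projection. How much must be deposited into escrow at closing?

Cushion = 2 × $858.72 = $1,717.44
Trial balance (start $0, +$858.72 each month, − disbursements):
  Mar: +$858.72 → $858.72
  Apr: +$858.72 − $2,155.32 → -$437.88
  May: +$858.72 → $420.84
  Jun: +$858.72 → $1,279.56
  Jul: +$858.72 − $4,795.56 → -$2,657.28
  Aug: +$858.72 → -$1,798.56
  Sep: +$858.72 → -$939.84
  Oct: +$858.72 → -$81.12
  Nov: +$858.72 → $777.60
  Dec: +$858.72 → $1,636.32
  Jan: +$858.72 − $3,353.76 → -$858.72
  Feb: +$858.72 → $0.00
Lowest trial balance = -$2,657.28 (Jul)
Initial deposit = cushion − low point = $1,717.44 − (-$2,657.28) = $4,374.72

$4,374.72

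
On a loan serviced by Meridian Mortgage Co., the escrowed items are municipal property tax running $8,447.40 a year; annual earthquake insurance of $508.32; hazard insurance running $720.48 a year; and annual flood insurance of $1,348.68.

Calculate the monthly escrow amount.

Municipal property tax — $8,447.40/yr
Earthquake insurance — $508.32/yr
Hazard insurance — $720.48/yr
Flood insurance — $1,348.68/yr
Annual escrow total = $11,024.88
Monthly = $11,024.88 / 12 = $918.74

$918.74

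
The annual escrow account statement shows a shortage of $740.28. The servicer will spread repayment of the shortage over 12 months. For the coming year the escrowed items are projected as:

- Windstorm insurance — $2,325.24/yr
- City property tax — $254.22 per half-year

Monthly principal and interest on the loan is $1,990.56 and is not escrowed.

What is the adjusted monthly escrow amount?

$297.83

Windstorm insurance = $2,325.24/yr
City property tax = $254.22 × 2 = $508.44/yr
Combined annual = $2,325.24 + $508.44 = $2,833.68
Base monthly escrow = $2,833.68 ÷ 12 = $236.14
Shortage per month = $740.28 / 12 = $61.69
Adjusted monthly = $236.14 + $61.69 = $297.83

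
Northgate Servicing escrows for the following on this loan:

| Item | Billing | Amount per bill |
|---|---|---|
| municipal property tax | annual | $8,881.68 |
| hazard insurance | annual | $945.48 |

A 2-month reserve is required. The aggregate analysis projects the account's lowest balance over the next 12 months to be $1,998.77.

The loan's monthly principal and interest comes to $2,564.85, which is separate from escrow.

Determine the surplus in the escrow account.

$360.91

Municipal property tax: $8,881.68 per year
Hazard insurance: $945.48 per year
Total annual escrow = $9,827.16
Monthly escrow = $9,827.16 ÷ 12 = $818.93
Cushion = 2 × $818.93 = $1,637.86
Surplus = $1,998.77 − $1,637.86 = $360.91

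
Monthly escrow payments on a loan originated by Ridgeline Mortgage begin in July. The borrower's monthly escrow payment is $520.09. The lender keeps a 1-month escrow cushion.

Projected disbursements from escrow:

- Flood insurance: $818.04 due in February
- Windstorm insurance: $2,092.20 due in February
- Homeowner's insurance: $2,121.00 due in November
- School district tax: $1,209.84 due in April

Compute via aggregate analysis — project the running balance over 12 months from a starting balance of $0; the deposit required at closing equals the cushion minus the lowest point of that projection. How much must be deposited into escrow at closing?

$1,560.27

Cushion = 1 × $520.09 = $520.09
Trial balance (start $0, +$520.09 each month, − disbursements):
  Jul: +$520.09 → $520.09
  Aug: +$520.09 → $1,040.18
  Sep: +$520.09 → $1,560.27
  Oct: +$520.09 → $2,080.36
  Nov: +$520.09 − $2,121.00 → $479.45
  Dec: +$520.09 → $999.54
  Jan: +$520.09 → $1,519.63
  Feb: +$520.09 − $2,910.24 → -$870.52
  Mar: +$520.09 → -$350.43
  Apr: +$520.09 − $1,209.84 → -$1,040.18
  May: +$520.09 → -$520.09
  Jun: +$520.09 → $0.00
Lowest trial balance = -$1,040.18 (Apr)
Initial deposit = cushion − low point = $520.09 − (-$1,040.18) = $1,560.27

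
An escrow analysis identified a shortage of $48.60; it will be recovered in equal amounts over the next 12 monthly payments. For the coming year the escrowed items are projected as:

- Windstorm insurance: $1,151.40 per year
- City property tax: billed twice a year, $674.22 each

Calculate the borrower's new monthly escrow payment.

$212.37

Windstorm insurance: $1,151.40/yr
City property tax: $674.22 × 2 = $1,348.44/yr
Yearly total = $1,151.40 + $1,348.44 = $2,499.84
Per month = $2,499.84 ÷ 12 = $208.32
Monthly shortage recovery: $48.60 ÷ 12 = $4.05
Adjusted monthly = $208.32 + $4.05 = $212.37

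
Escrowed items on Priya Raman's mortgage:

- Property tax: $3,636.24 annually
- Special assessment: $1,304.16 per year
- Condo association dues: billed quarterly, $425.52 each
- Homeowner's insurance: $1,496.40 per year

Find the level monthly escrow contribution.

Property tax — $3,636.24 per year
Special assessment — $1,304.16 per year
Condo association dues — $425.52 × 4 = $1,702.08 per year
Homeowner's insurance — $1,496.40 per year
Total annual escrow = $8,138.88
Monthly = $8,138.88 / 12 = $678.24

$678.24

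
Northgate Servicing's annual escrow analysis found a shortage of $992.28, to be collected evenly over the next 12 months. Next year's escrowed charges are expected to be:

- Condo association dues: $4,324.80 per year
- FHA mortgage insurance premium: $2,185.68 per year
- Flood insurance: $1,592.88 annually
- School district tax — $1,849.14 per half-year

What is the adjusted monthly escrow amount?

$1,066.16

Condo association dues — $4,324.80/yr
FHA mortgage insurance premium — $2,185.68/yr
Flood insurance — $1,592.88/yr
School district tax — $1,849.14 × 2 = $3,698.28/yr
Combined annual = $4,324.80 + $2,185.68 + $1,592.88 + $3,698.28 = $11,801.64
Monthly escrow = $11,801.64 / 12 = $983.47
Shortage per month = $992.28 / 12 = $82.69
Adjusted monthly = $983.47 + $82.69 = $1,066.16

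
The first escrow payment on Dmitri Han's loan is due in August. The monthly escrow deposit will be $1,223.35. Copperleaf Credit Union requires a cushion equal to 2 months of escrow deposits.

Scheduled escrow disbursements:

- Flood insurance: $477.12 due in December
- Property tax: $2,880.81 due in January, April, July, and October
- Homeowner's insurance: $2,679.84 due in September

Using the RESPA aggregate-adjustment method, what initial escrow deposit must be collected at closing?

Cushion = 2 × $1,223.35 = $2,446.70
Trial balance (start $0, +$1,223.35 each month, − disbursements):
  Aug: +$1,223.35 → $1,223.35
  Sep: +$1,223.35 − $2,679.84 → -$233.14
  Oct: +$1,223.35 − $2,880.81 → -$1,890.60
  Nov: +$1,223.35 → -$667.25
  Dec: +$1,223.35 − $477.12 → $78.98
  Jan: +$1,223.35 − $2,880.81 → -$1,578.48
  Feb: +$1,223.35 → -$355.13
  Mar: +$1,223.35 → $868.22
  Apr: +$1,223.35 − $2,880.81 → -$789.24
  May: +$1,223.35 → $434.11
  Jun: +$1,223.35 → $1,657.46
  Jul: +$1,223.35 − $2,880.81 → $0.00
Lowest trial balance = -$1,890.60 (Oct)
Initial deposit = cushion − low point = $2,446.70 − (-$1,890.60) = $4,337.30

$4,337.30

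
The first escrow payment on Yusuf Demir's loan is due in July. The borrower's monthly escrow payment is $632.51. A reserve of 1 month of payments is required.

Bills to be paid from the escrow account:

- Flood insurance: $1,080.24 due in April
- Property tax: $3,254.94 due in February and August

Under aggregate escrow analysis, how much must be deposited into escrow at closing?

$2,622.43

Cushion = 1 × $632.51 = $632.51
Trial balance (start $0, +$632.51 each month, − disbursements):
  Jul: +$632.51 → $632.51
  Aug: +$632.51 − $3,254.94 → -$1,989.92
  Sep: +$632.51 → -$1,357.41
  Oct: +$632.51 → -$724.90
  Nov: +$632.51 → -$92.39
  Dec: +$632.51 → $540.12
  Jan: +$632.51 → $1,172.63
  Feb: +$632.51 − $3,254.94 → -$1,449.80
  Mar: +$632.51 → -$817.29
  Apr: +$632.51 − $1,080.24 → -$1,265.02
  May: +$632.51 → -$632.51
  Jun: +$632.51 → $0.00
Lowest trial balance = -$1,989.92 (Aug)
Initial deposit = cushion − low point = $632.51 − (-$1,989.92) = $2,622.43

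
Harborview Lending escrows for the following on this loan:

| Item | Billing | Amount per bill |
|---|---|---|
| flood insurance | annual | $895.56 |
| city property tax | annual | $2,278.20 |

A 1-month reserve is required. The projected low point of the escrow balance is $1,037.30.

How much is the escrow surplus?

$772.82

Flood insurance — $895.56/yr
City property tax — $2,278.20/yr
Yearly total = $895.56 + $2,278.20 = $3,173.76
Monthly = $3,173.76 ÷ 12 = $264.48
Required reserve = 1 × $264.48 = $264.48
Excess over cushion: $1,037.30 − $264.48 = $772.82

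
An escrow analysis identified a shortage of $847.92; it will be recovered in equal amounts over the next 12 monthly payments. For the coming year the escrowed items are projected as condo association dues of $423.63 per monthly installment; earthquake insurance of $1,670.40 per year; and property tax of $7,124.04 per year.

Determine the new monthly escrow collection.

$1,227.16

Condo association dues = $423.63 × 12 = $5,083.56/yr
Earthquake insurance = $1,670.40/yr
Property tax = $7,124.04/yr
Combined annual = $13,878.00
Monthly escrow = $13,878.00 / 12 = $1,156.50
Monthly shortage recovery: $847.92 / 12 = $70.66
Adjusted monthly = $1,156.50 + $70.66 = $1,227.16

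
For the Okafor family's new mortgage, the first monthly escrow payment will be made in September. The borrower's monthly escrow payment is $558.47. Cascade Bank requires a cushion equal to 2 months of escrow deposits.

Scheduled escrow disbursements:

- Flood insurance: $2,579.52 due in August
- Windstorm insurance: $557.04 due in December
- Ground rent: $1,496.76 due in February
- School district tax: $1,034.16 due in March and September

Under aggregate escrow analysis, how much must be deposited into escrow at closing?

$1,592.63

Cushion = 2 × $558.47 = $1,116.94
Trial balance (start $0, +$558.47 each month, − disbursements):
  Sep: +$558.47 − $1,034.16 → -$475.69
  Oct: +$558.47 → $82.78
  Nov: +$558.47 → $641.25
  Dec: +$558.47 − $557.04 → $642.68
  Jan: +$558.47 → $1,201.15
  Feb: +$558.47 − $1,496.76 → $262.86
  Mar: +$558.47 − $1,034.16 → -$212.83
  Apr: +$558.47 → $345.64
  May: +$558.47 → $904.11
  Jun: +$558.47 → $1,462.58
  Jul: +$558.47 → $2,021.05
  Aug: +$558.47 − $2,579.52 → $0.00
Lowest trial balance = -$475.69 (Sep)
Initial deposit = cushion − low point = $1,116.94 − (-$475.69) = $1,592.63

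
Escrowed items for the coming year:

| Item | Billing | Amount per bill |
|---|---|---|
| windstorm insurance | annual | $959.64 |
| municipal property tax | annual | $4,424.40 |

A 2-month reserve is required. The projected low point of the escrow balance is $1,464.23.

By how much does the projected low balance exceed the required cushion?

$566.89

Windstorm insurance: $959.64 per year
Municipal property tax: $4,424.40 per year
Annual escrow total = $5,384.04
Per month = $5,384.04 ÷ 12 = $448.67
Required reserve = 2 × $448.67 = $897.34
Excess over cushion: $1,464.23 − $897.34 = $566.89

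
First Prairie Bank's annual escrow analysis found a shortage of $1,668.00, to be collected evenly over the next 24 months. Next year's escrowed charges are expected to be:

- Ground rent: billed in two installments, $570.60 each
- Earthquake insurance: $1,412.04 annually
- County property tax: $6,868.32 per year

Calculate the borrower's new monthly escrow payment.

Ground rent = $570.60 × 2 = $1,141.20/yr
Earthquake insurance = $1,412.04/yr
County property tax = $6,868.32/yr
Yearly total = $1,141.20 + $1,412.04 + $6,868.32 = $9,421.56
Monthly escrow = $9,421.56 / 12 = $785.13
Shortage spread = $1,668.00 ÷ 24 = $69.50/mo
Adjusted monthly = $785.13 + $69.50 = $854.63

$854.63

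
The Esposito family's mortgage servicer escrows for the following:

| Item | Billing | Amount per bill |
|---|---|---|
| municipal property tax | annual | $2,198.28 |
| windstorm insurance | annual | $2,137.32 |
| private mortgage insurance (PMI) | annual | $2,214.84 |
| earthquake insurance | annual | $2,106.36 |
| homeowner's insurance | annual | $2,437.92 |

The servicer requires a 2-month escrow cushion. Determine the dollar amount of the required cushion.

$1,849.12

Municipal property tax: $2,198.28/yr
Windstorm insurance: $2,137.32/yr
Private mortgage insurance (PMI): $2,214.84/yr
Earthquake insurance: $2,106.36/yr
Homeowner's insurance: $2,437.92/yr
Yearly total = $2,198.28 + $2,137.32 + $2,214.84 + $2,106.36 + $2,437.92 = $11,094.72
Monthly escrow = $11,094.72 ÷ 12 = $924.56
Cushion = 2 × $924.56 = $1,849.12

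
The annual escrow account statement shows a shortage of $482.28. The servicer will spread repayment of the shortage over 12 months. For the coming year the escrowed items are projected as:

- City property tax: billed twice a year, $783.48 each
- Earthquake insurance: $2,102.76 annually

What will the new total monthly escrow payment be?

$346.00

City property tax — $783.48 × 2 = $1,566.96
Earthquake insurance — $2,102.76
Yearly total = $3,669.72
Per month = $3,669.72 / 12 = $305.81
Shortage per month = $482.28 / 12 = $40.19
New monthly escrow = $305.81 + $40.19 = $346.00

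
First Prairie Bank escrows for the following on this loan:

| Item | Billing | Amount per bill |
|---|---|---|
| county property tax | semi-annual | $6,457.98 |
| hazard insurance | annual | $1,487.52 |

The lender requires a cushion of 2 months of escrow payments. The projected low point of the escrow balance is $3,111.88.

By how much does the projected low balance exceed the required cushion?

$711.30

County property tax = $6,457.98 × 2 = $12,915.96 per year
Hazard insurance = $1,487.52 per year
Total per year = $12,915.96 + $1,487.52 = $14,403.48
Per month = $14,403.48 ÷ 12 = $1,200.29
Cushion = 2 × $1,200.29 = $2,400.58
Surplus = $3,111.88 − $2,400.58 = $711.30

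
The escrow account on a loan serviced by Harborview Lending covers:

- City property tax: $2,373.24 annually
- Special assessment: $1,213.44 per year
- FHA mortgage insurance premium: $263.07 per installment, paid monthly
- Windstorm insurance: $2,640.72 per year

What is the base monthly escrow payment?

City property tax — $2,373.24
Special assessment — $1,213.44
FHA mortgage insurance premium — $263.07 × 12 = $3,156.84
Windstorm insurance — $2,640.72
Annual escrow total = $2,373.24 + $1,213.44 + $3,156.84 + $2,640.72 = $9,384.24
Per month = $9,384.24 / 12 = $782.02

$782.02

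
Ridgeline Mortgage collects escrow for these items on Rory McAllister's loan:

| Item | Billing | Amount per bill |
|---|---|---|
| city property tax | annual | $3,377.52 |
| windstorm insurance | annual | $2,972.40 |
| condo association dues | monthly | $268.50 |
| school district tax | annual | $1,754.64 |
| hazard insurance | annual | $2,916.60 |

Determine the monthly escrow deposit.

$1,186.93

City property tax = $3,377.52/yr
Windstorm insurance = $2,972.40/yr
Condo association dues = $268.50 × 12 = $3,222.00/yr
School district tax = $1,754.64/yr
Hazard insurance = $2,916.60/yr
Combined annual = $3,377.52 + $2,972.40 + $3,222.00 + $1,754.64 + $2,916.60 = $14,243.16
Monthly = $14,243.16 / 12 = $1,186.93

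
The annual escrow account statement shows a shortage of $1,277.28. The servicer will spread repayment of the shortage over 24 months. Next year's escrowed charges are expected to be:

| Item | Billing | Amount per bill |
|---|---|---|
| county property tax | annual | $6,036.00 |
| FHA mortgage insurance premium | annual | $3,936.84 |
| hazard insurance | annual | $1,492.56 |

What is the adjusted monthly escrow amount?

$1,008.67

County property tax: $6,036.00 annually
FHA mortgage insurance premium: $3,936.84 annually
Hazard insurance: $1,492.56 annually
Total per year = $11,465.40
Monthly escrow = $11,465.40 / 12 = $955.45
Shortage spread = $1,277.28 / 24 = $53.22/mo
Adjusted monthly = $955.45 + $53.22 = $1,008.67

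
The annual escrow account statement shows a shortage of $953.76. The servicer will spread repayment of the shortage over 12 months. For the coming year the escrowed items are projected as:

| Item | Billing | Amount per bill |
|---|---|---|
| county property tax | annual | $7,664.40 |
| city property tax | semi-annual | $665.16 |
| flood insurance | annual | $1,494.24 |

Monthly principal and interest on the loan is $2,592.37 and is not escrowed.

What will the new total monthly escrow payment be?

County property tax — $7,664.40 annually
City property tax — $665.16 × 2 = $1,330.32 annually
Flood insurance — $1,494.24 annually
Total per year = $10,488.96
Per month = $10,488.96 ÷ 12 = $874.08
Shortage per month = $953.76 ÷ 12 = $79.48
New monthly escrow = $874.08 + $79.48 = $953.56

$953.56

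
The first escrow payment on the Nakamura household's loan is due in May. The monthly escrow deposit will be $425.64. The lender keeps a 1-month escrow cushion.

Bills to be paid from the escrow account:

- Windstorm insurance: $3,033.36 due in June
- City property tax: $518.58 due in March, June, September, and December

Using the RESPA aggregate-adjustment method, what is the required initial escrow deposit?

$3,126.30

Cushion = 1 × $425.64 = $425.64
Trial balance (start $0, +$425.64 each month, − disbursements):
  May: +$425.64 → $425.64
  Jun: +$425.64 − $3,551.94 → -$2,700.66
  Jul: +$425.64 → -$2,275.02
  Aug: +$425.64 → -$1,849.38
  Sep: +$425.64 − $518.58 → -$1,942.32
  Oct: +$425.64 → -$1,516.68
  Nov: +$425.64 → -$1,091.04
  Dec: +$425.64 − $518.58 → -$1,183.98
  Jan: +$425.64 → -$758.34
  Feb: +$425.64 → -$332.70
  Mar: +$425.64 − $518.58 → -$425.64
  Apr: +$425.64 → $0.00
Lowest trial balance = -$2,700.66 (Jun)
Initial deposit = cushion − low point = $425.64 − (-$2,700.66) = $3,126.30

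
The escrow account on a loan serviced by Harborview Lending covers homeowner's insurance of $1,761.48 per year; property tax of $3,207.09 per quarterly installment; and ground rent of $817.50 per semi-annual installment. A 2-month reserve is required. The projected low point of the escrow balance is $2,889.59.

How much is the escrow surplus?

Homeowner's insurance = $1,761.48 per year
Property tax = $3,207.09 × 4 = $12,828.36 per year
Ground rent = $817.50 × 2 = $1,635.00 per year
Total annual escrow = $1,761.48 + $12,828.36 + $1,635.00 = $16,224.84
Per month = $16,224.84 / 12 = $1,352.07
Required reserve = 2 × $1,352.07 = $2,704.14
Excess over cushion: $2,889.59 − $2,704.14 = $185.45

$185.45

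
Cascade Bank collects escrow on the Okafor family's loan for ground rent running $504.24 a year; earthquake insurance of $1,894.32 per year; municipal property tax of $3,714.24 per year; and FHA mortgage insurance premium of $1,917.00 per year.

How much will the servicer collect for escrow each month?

Ground rent — $504.24/yr
Earthquake insurance — $1,894.32/yr
Municipal property tax — $3,714.24/yr
FHA mortgage insurance premium — $1,917.00/yr
Total annual escrow = $504.24 + $1,894.32 + $3,714.24 + $1,917.00 = $8,029.80
Monthly = $8,029.80 / 12 = $669.15

$669.15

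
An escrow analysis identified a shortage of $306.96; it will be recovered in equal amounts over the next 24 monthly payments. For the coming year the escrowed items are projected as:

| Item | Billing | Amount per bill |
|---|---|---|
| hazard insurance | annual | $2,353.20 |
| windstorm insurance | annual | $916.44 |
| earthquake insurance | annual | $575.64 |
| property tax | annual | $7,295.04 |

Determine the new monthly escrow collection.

Hazard insurance: $2,353.20/yr
Windstorm insurance: $916.44/yr
Earthquake insurance: $575.64/yr
Property tax: $7,295.04/yr
Annual escrow total = $2,353.20 + $916.44 + $575.64 + $7,295.04 = $11,140.32
Monthly escrow = $11,140.32 / 12 = $928.36
Monthly shortage recovery: $306.96 / 24 = $12.79
Adjusted monthly = $928.36 + $12.79 = $941.15

$941.15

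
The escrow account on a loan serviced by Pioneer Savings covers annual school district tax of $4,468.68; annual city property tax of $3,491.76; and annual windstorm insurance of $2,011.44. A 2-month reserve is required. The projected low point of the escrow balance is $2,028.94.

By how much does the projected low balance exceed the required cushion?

$366.96

School district tax — $4,468.68 per year
City property tax — $3,491.76 per year
Windstorm insurance — $2,011.44 per year
Yearly total = $9,971.88
Monthly = $9,971.88 / 12 = $830.99
Required reserve = 2 × $830.99 = $1,661.98
Excess over cushion: $2,028.94 − $1,661.98 = $366.96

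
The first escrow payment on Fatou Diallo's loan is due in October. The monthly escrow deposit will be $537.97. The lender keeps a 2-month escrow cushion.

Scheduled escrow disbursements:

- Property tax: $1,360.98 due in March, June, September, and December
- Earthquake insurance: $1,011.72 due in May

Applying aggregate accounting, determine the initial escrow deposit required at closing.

$1,328.87

Cushion = 2 × $537.97 = $1,075.94
Trial balance (start $0, +$537.97 each month, − disbursements):
  Oct: +$537.97 → $537.97
  Nov: +$537.97 → $1,075.94
  Dec: +$537.97 − $1,360.98 → $252.93
  Jan: +$537.97 → $790.90
  Feb: +$537.97 → $1,328.87
  Mar: +$537.97 − $1,360.98 → $505.86
  Apr: +$537.97 → $1,043.83
  May: +$537.97 − $1,011.72 → $570.08
  Jun: +$537.97 − $1,360.98 → -$252.93
  Jul: +$537.97 → $285.04
  Aug: +$537.97 → $823.01
  Sep: +$537.97 − $1,360.98 → $0.00
Lowest trial balance = -$252.93 (Jun)
Initial deposit = cushion − low point = $1,075.94 − (-$252.93) = $1,328.87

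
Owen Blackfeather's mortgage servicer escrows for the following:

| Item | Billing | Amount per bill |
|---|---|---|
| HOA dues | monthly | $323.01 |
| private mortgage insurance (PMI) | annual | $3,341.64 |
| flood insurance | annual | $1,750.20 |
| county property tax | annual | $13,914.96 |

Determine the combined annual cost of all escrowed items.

HOA dues: $323.01 × 12 = $3,876.12/yr
Private mortgage insurance (PMI): $3,341.64/yr
Flood insurance: $1,750.20/yr
County property tax: $13,914.96/yr
Annual escrow total = $3,876.12 + $3,341.64 + $1,750.20 + $13,914.96 = $22,882.92

$22,882.92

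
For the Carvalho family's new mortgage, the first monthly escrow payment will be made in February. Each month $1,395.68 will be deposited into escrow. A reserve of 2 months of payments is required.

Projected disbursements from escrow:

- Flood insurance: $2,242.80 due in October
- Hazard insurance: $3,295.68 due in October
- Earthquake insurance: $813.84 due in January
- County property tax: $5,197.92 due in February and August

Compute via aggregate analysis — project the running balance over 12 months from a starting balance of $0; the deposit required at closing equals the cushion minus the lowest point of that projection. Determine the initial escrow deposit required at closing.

Cushion = 2 × $1,395.68 = $2,791.36
Trial balance (start $0, +$1,395.68 each month, − disbursements):
  Feb: +$1,395.68 − $5,197.92 → -$3,802.24
  Mar: +$1,395.68 → -$2,406.56
  Apr: +$1,395.68 → -$1,010.88
  May: +$1,395.68 → $384.80
  Jun: +$1,395.68 → $1,780.48
  Jul: +$1,395.68 → $3,176.16
  Aug: +$1,395.68 − $5,197.92 → -$626.08
  Sep: +$1,395.68 → $769.60
  Oct: +$1,395.68 − $5,538.48 → -$3,373.20
  Nov: +$1,395.68 → -$1,977.52
  Dec: +$1,395.68 → -$581.84
  Jan: +$1,395.68 − $813.84 → $0.00
Lowest trial balance = -$3,802.24 (Feb)
Initial deposit = cushion − low point = $2,791.36 − (-$3,802.24) = $6,593.60

$6,593.60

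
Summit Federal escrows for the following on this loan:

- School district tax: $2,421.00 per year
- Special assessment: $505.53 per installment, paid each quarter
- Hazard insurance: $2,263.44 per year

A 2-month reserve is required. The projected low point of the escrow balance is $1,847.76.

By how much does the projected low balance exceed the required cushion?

School district tax — $2,421.00 annually
Special assessment — $505.53 × 4 = $2,022.12 annually
Hazard insurance — $2,263.44 annually
Annual escrow total = $6,706.56
Per month = $6,706.56 / 12 = $558.88
Cushion = 2 × $558.88 = $1,117.76
Surplus = $1,847.76 − $1,117.76 = $730.00

$730.00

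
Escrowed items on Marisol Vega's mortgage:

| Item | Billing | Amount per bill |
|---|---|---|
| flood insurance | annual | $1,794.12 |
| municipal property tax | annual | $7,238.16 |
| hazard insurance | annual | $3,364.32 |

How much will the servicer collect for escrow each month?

Flood insurance = $1,794.12/yr
Municipal property tax = $7,238.16/yr
Hazard insurance = $3,364.32/yr
Yearly total = $1,794.12 + $7,238.16 + $3,364.32 = $12,396.60
Base monthly escrow = $12,396.60 / 12 = $1,033.05

$1,033.05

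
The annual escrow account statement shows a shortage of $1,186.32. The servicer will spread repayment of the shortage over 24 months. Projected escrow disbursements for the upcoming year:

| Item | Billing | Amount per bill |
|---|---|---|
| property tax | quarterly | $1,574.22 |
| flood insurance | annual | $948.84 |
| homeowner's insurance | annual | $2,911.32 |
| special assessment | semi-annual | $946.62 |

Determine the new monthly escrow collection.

Property tax — $1,574.22 × 4 = $6,296.88 annually
Flood insurance — $948.84 annually
Homeowner's insurance — $2,911.32 annually
Special assessment — $946.62 × 2 = $1,893.24 annually
Annual escrow total = $12,050.28
Monthly = $12,050.28 / 12 = $1,004.19
Monthly shortage recovery: $1,186.32 / 24 = $49.43
Adjusted monthly = $1,004.19 + $49.43 = $1,053.62

$1,053.62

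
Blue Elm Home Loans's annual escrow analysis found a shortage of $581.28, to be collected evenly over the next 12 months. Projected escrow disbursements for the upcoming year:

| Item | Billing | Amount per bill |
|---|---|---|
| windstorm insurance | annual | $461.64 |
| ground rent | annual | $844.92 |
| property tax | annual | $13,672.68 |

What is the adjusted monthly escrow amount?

$1,296.71

Windstorm insurance: $461.64 annually
Ground rent: $844.92 annually
Property tax: $13,672.68 annually
Total per year = $461.64 + $844.92 + $13,672.68 = $14,979.24
Per month = $14,979.24 / 12 = $1,248.27
Shortage spread = $581.28 ÷ 12 = $48.44/mo
New monthly escrow = $1,248.27 + $48.44 = $1,296.71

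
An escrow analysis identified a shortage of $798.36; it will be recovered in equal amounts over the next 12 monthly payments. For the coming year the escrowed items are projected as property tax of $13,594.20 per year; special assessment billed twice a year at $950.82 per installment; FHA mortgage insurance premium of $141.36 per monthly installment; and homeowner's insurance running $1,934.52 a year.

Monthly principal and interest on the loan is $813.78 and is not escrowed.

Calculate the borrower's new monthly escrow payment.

$1,660.42

Property tax: $13,594.20/yr
Special assessment: $950.82 × 2 = $1,901.64/yr
FHA mortgage insurance premium: $141.36 × 12 = $1,696.32/yr
Homeowner's insurance: $1,934.52/yr
Annual escrow total = $19,126.68
Monthly escrow = $19,126.68 ÷ 12 = $1,593.89
Shortage spread = $798.36 ÷ 12 = $66.53/mo
New monthly escrow = $1,593.89 + $66.53 = $1,660.42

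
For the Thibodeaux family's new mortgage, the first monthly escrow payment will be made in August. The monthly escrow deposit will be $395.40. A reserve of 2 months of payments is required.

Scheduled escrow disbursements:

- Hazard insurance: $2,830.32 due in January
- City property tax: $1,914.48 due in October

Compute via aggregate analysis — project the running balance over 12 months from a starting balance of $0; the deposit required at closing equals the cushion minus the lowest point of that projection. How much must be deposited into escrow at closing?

$3,163.20

Cushion = 2 × $395.40 = $790.80
Trial balance (start $0, +$395.40 each month, − disbursements):
  Aug: +$395.40 → $395.40
  Sep: +$395.40 → $790.80
  Oct: +$395.40 − $1,914.48 → -$728.28
  Nov: +$395.40 → -$332.88
  Dec: +$395.40 → $62.52
  Jan: +$395.40 − $2,830.32 → -$2,372.40
  Feb: +$395.40 → -$1,977.00
  Mar: +$395.40 → -$1,581.60
  Apr: +$395.40 → -$1,186.20
  May: +$395.40 → -$790.80
  Jun: +$395.40 → -$395.40
  Jul: +$395.40 → $0.00
Lowest trial balance = -$2,372.40 (Jan)
Initial deposit = cushion − low point = $790.80 − (-$2,372.40) = $3,163.20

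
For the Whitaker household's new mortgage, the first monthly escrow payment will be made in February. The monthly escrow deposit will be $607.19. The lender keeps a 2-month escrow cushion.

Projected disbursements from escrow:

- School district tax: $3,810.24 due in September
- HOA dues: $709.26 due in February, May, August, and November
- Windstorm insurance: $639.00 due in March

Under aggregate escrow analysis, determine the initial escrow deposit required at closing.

Cushion = 2 × $607.19 = $1,214.38
Trial balance (start $0, +$607.19 each month, − disbursements):
  Feb: +$607.19 − $709.26 → -$102.07
  Mar: +$607.19 − $639.00 → -$133.88
  Apr: +$607.19 → $473.31
  May: +$607.19 − $709.26 → $371.24
  Jun: +$607.19 → $978.43
  Jul: +$607.19 → $1,585.62
  Aug: +$607.19 − $709.26 → $1,483.55
  Sep: +$607.19 − $3,810.24 → -$1,719.50
  Oct: +$607.19 → -$1,112.31
  Nov: +$607.19 − $709.26 → -$1,214.38
  Dec: +$607.19 → -$607.19
  Jan: +$607.19 → $0.00
Lowest trial balance = -$1,719.50 (Sep)
Initial deposit = cushion − low point = $1,214.38 − (-$1,719.50) = $2,933.88

$2,933.88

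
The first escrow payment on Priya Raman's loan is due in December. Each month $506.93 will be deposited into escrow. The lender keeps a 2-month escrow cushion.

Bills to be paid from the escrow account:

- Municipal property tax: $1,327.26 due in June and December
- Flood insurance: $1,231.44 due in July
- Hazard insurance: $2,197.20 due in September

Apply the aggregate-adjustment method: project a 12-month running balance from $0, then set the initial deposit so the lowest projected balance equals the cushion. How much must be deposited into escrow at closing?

$2,027.72

Cushion = 2 × $506.93 = $1,013.86
Trial balance (start $0, +$506.93 each month, − disbursements):
  Dec: +$506.93 − $1,327.26 → -$820.33
  Jan: +$506.93 → -$313.40
  Feb: +$506.93 → $193.53
  Mar: +$506.93 → $700.46
  Apr: +$506.93 → $1,207.39
  May: +$506.93 → $1,714.32
  Jun: +$506.93 − $1,327.26 → $893.99
  Jul: +$506.93 − $1,231.44 → $169.48
  Aug: +$506.93 → $676.41
  Sep: +$506.93 − $2,197.20 → -$1,013.86
  Oct: +$506.93 → -$506.93
  Nov: +$506.93 → $0.00
Lowest trial balance = -$1,013.86 (Sep)
Initial deposit = cushion − low point = $1,013.86 − (-$1,013.86) = $2,027.72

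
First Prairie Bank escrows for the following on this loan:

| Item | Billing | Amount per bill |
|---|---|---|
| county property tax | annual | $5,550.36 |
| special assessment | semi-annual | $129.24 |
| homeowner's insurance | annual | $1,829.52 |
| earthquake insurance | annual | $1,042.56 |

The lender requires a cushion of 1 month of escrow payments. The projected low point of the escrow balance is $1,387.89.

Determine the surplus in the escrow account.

County property tax: $5,550.36
Special assessment: $129.24 × 2 = $258.48
Homeowner's insurance: $1,829.52
Earthquake insurance: $1,042.56
Total annual escrow = $5,550.36 + $258.48 + $1,829.52 + $1,042.56 = $8,680.92
Monthly escrow = $8,680.92 ÷ 12 = $723.41
Cushion = 1 × $723.41 = $723.41
Excess over cushion: $1,387.89 − $723.41 = $664.48

$664.48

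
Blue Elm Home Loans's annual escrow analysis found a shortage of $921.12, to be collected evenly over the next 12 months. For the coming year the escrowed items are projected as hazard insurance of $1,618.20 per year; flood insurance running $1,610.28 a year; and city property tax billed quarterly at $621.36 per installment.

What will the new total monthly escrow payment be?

$552.92

Hazard insurance — $1,618.20 annually
Flood insurance — $1,610.28 annually
City property tax — $621.36 × 4 = $2,485.44 annually
Total annual escrow = $1,618.20 + $1,610.28 + $2,485.44 = $5,713.92
Base monthly escrow = $5,713.92 / 12 = $476.16
Monthly shortage recovery: $921.12 ÷ 12 = $76.76
New monthly escrow = $476.16 + $76.76 = $552.92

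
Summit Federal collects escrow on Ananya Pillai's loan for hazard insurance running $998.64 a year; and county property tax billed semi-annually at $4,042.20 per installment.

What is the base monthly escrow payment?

Hazard insurance — $998.64 annually
County property tax — $4,042.20 × 2 = $8,084.40 annually
Combined annual = $998.64 + $8,084.40 = $9,083.04
Per month = $9,083.04 / 12 = $756.92

$756.92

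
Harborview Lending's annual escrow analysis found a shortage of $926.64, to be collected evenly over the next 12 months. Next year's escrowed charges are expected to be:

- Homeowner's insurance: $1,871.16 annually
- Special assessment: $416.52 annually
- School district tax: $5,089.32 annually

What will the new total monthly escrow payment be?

Homeowner's insurance = $1,871.16
Special assessment = $416.52
School district tax = $5,089.32
Total annual escrow = $1,871.16 + $416.52 + $5,089.32 = $7,377.00
Monthly escrow = $7,377.00 / 12 = $614.75
Monthly shortage recovery: $926.64 / 12 = $77.22
Adjusted monthly = $614.75 + $77.22 = $691.97

$691.97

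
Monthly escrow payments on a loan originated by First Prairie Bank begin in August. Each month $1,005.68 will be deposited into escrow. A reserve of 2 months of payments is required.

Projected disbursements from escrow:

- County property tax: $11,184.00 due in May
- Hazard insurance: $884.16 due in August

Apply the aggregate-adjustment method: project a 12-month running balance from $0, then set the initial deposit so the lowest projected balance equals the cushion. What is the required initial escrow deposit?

Cushion = 2 × $1,005.68 = $2,011.36
Trial balance (start $0, +$1,005.68 each month, − disbursements):
  Aug: +$1,005.68 − $884.16 → $121.52
  Sep: +$1,005.68 → $1,127.20
  Oct: +$1,005.68 → $2,132.88
  Nov: +$1,005.68 → $3,138.56
  Dec: +$1,005.68 → $4,144.24
  Jan: +$1,005.68 → $5,149.92
  Feb: +$1,005.68 → $6,155.60
  Mar: +$1,005.68 → $7,161.28
  Apr: +$1,005.68 → $8,166.96
  May: +$1,005.68 − $11,184.00 → -$2,011.36
  Jun: +$1,005.68 → -$1,005.68
  Jul: +$1,005.68 → $0.00
Lowest trial balance = -$2,011.36 (May)
Initial deposit = cushion − low point = $2,011.36 − (-$2,011.36) = $4,022.72

$4,022.72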